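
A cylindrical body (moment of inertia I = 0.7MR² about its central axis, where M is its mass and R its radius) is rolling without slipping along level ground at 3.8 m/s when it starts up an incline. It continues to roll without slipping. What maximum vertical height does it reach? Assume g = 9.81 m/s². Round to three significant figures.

For this body I = 0.7MR², i.e. k = I/(MR²) = 0.7.
The rolling condition ω = v/R makes the rotational term ½I(v/R)² = ½kMv², so KE_total = ½(1+k)Mv² = (17/20)Mv².
All of this converts to potential energy at the highest point: (17/20)Mv₀² = Mgh.
Thus h = (1+k)v₀²/(2g) = 1.7 × 3.8² / (2 × 9.81) ≈ 1.25 m.

h ≈ 1.25 m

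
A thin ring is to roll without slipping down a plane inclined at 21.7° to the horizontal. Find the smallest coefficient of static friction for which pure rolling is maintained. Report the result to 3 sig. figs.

Here I = MR², so the shape factor k = I/(MR²) = 1.
Along the incline Mg sinθ − f = Ma, and torque about the center fR = Iα = kMR²(a/R) gives f = kMa.
These give a = g sinθ/(1+k) and the required friction f = kMg sinθ/(1+k).
With N = Mg cosθ, the no-slip condition f ≤ μN gives μ_min = f/N = k tanθ/(1+k).
μ_min = 1 × tan21.7° / 2 ≈ 0.199.

μ_min ≈ 0.199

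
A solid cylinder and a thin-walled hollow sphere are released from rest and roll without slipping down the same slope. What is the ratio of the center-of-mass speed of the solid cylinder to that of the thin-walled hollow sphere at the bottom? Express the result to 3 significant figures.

Each satisfies Mgh = ½(1+k)Mv² with k = I/(MR²), so v ∝ 1/√(1+k).
For the solid cylinder k = 0.5; for the thin-walled hollow sphere k = 2/3.
v₁/v₂ = √((1+k₂)/(1+k₁)) = √(1.667/1.5) ≈ 1.05.

v_ratio ≈ 1.05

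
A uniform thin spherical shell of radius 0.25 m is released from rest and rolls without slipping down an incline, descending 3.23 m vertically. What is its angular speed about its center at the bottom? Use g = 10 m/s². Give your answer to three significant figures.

For this body I = (2/3)MR², i.e. k = I/(MR²) = 2/3.
The rolling condition ω = v/R makes the rotational term ½I(v/R)² = ½kMv², so KE_total = ½(1+k)Mv² = (5/6)Mv².
Energy conservation Mgh = ½(1+k)Mv² gives v = √(2gh/(1+k)) = √(2 × 10 × 3.23 / 1.667) = 6.226 m/s.
Then ω = v/R = 6.226 / 0.25 ≈ 24.9 rad/s.

ω ≈ 24.9 rad/s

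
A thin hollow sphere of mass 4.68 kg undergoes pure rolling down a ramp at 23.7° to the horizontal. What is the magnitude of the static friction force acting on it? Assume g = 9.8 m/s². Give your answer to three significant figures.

f ≈ 7.37 N

With I = (2/3)MR², the ratio k = I/(MR²) is 2/3.
Translational: Mg sinθ − f = Ma. Rotational about the CM: fR = Iα = kMRa, so f = kMa.
Combining, a = g sinθ/(1+k) and f = kMa = kMg sinθ/(1+k).
f = (2/3) × 4.68 × 9.8 × sin23.7° / 1.667 ≈ 7.37 N.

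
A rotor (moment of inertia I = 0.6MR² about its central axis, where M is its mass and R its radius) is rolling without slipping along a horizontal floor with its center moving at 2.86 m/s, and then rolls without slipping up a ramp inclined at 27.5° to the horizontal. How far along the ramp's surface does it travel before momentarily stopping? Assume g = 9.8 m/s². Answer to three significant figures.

With I = 0.6MR², the ratio k = I/(MR²) is 0.6.
The rolling condition ω = v/R makes the rotational term ½I(v/R)² = ½kMv², so KE_total = ½(1+k)Mv² = (4/5)Mv².
Setting this equal to Mgh gives the vertical rise h = (1+k)v₀²/(2g) = 1.6×2.86²/(2×9.8) = 0.6677 m.
The distance along the slope is d = h/sinθ = 0.6677/sin27.5° ≈ 1.45 m.

d ≈ 1.45 m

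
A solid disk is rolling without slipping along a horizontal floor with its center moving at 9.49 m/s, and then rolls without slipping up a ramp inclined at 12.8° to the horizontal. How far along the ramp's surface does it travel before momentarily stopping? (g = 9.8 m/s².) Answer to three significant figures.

d ≈ 31.1 m

With I = (1/2)MR², the ratio k = I/(MR²) is 0.5.
The rolling condition ω = v/R makes the rotational term ½I(v/R)² = ½kMv², so KE_total = ½(1+k)Mv² = (3/4)Mv².
Setting this equal to Mgh gives the vertical rise h = (1+k)v₀²/(2g) = 1.5×9.49²/(2×9.8) = 6.892 m.
The distance along the slope is d = h/sinθ = 6.892/sin12.8° ≈ 31.1 m.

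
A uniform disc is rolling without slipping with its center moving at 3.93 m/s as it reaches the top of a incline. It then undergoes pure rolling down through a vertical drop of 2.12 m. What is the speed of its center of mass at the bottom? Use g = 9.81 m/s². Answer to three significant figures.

Here I = (1/2)MR², so the shape factor k = I/(MR²) = 0.5.
The rolling condition ω = v/R makes the rotational term ½I(v/R)² = ½kMv², so KE_total = ½(1+k)Mv² = (3/4)Mv².
Conserving energy between top and bottom: (3/4)Mv² = (3/4)Mv₀² + Mgh, hence v² = v₀² + 2gh/(1+k).
v = √(3.93² + 2×9.81×2.12/1.5) = √43.17 ≈ 6.57 m/s.

v ≈ 6.57 m/s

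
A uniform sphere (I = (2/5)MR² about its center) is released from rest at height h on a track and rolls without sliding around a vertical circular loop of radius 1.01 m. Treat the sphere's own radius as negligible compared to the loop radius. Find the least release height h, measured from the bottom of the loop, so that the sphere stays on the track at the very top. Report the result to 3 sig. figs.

h_min ≈ 2.73 m

For this body I = (2/5)MR², i.e. k = I/(MR²) = 0.4.
At the top of the loop, the minimum-contact condition is Mg = Mv_top²/r, so v_top² = gr.
With ω = v/R, the kinetic energy at speed v is ½(1+k)Mv² = (7/10)Mv².
Energy conservation from release (height h) to the top (height 2r): Mgh = Mg(2r) + (7/10)M·gr.
Thus h_min = 2r + (1+k)r/2 = r(2 + 1.4/2) = 1.01 × 2.7 ≈ 2.73 m.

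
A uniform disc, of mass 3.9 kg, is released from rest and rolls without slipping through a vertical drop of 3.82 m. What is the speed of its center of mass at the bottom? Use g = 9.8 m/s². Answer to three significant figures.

The moment of inertia is (1/2)MR², giving k ≡ I/(MR²) = 0.5.
The rolling condition ω = v/R makes the rotational term ½I(v/R)² = ½kMv², so KE_total = ½(1+k)Mv² = (3/4)Mv².
Energy conservation: Mgh = (3/4)Mv², so v = √(2gh/(1+k)) = √(2 × 9.8 × 3.82 / 1.5) ≈ 7.07 m/s.

v ≈ 7.07 m/s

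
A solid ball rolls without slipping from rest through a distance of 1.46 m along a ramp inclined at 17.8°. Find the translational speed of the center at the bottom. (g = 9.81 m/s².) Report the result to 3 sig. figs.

Here I = (2/5)MR², so the shape factor k = I/(MR²) = 0.4.
Since it rolls without slipping, ω = v/R and KE = ½Mv² + ½Iω² = ½(1+k)Mv² = (7/10)Mv².
The vertical drop is h = L sinθ = 1.46 × sin17.8° = 0.4463 m.
Energy conservation: Mgh = (7/10)Mv², so v = √(2gh/(1+k)) = √(2 × 9.81 × 0.4463 / 1.4) ≈ 2.50 m/s.

v ≈ 2.50 m/s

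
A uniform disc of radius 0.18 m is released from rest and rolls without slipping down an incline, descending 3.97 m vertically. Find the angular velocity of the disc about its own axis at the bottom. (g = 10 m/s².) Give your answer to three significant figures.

ω ≈ 40.4 rad/s

For this body I = (1/2)MR², i.e. k = I/(MR²) = 0.5.
Rolling without slipping gives ω = v/R, so the total kinetic energy is ½Mv² + ½Iω² = ½(1+k)Mv² = (3/4)Mv².
Energy conservation Mgh = ½(1+k)Mv² gives v = √(2gh/(1+k)) = √(2 × 10 × 3.97 / 1.5) = 7.276 m/s.
Then ω = v/R = 7.276 / 0.18 ≈ 40.4 rad/s.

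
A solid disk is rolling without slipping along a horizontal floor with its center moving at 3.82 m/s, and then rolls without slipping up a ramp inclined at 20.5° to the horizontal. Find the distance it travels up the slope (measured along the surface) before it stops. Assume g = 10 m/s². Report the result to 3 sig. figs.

For this body I = (1/2)MR², i.e. k = I/(MR²) = 0.5.
The rolling condition ω = v/R makes the rotational term ½I(v/R)² = ½kMv², so KE_total = ½(1+k)Mv² = (3/4)Mv².
Setting this equal to Mgh gives the vertical rise h = (1+k)v₀²/(2g) = 1.5×3.82²/(2×10) = 1.094 m.
Along the incline, d = h/sinθ = 1.094/sin20.5° ≈ 3.13 m.

d ≈ 3.13 m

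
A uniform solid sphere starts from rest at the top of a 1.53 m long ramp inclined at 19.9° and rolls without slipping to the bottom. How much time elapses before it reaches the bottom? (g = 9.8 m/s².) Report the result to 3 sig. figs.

With I = (2/5)MR², the ratio k = I/(MR²) is 0.4.
Newton's second law down the slope: Mg sinθ − f = Ma. The torque equation fR = Iα (with α = a/R) gives f = kMa.
Hence a = g sinθ/(1+k) = 9.8×sin19.9°/1.4 = 2.383 m/s².
Starting from rest, L = ½at², so t = √(2L/a) = √(2×1.53/2.383) ≈ 1.13 s.

t ≈ 1.13 s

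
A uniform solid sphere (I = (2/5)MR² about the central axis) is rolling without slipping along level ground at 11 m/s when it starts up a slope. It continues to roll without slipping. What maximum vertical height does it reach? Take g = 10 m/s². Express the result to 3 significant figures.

For this body I = (2/5)MR², i.e. k = I/(MR²) = 0.4.
The rolling condition ω = v/R makes the rotational term ½I(v/R)² = ½kMv², so KE_total = ½(1+k)Mv² = (7/10)Mv².
All of this converts to potential energy at the highest point: (7/10)Mv₀² = Mgh.
Thus h = (1+k)v₀²/(2g) = 1.4 × 11² / (2 × 10) ≈ 8.47 m.

h ≈ 8.47 m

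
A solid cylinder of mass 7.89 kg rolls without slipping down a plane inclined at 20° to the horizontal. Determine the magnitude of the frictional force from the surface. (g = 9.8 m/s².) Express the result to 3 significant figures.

f ≈ 8.82 N

The moment of inertia is (1/2)MR², giving k ≡ I/(MR²) = 0.5.
Newton's second law down the slope: Mg sinθ − f = Ma. The torque equation fR = Iα (with α = a/R) gives f = kMa.
Combining, a = g sinθ/(1+k) and f = kMa = kMg sinθ/(1+k).
f = 0.5 × 7.89 × 9.8 × sin20° / 1.5 ≈ 8.82 N.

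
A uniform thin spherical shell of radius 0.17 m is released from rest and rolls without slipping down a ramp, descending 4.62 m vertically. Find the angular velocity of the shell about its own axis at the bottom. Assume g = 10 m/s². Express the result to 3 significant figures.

With I = (2/3)MR², the ratio k = I/(MR²) is 2/3.
The rolling condition ω = v/R makes the rotational term ½I(v/R)² = ½kMv², so KE_total = ½(1+k)Mv² = (5/6)Mv².
Energy conservation Mgh = ½(1+k)Mv² gives v = √(2gh/(1+k)) = √(2 × 10 × 4.62 / 1.667) = 7.446 m/s.
Then ω = v/R = 7.446 / 0.17 ≈ 43.8 rad/s.

ω ≈ 43.8 rad/s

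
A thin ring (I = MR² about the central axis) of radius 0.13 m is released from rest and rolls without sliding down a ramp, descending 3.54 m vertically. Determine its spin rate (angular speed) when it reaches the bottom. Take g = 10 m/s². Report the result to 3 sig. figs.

Here I = MR², so the shape factor k = I/(MR²) = 1.
The rolling condition ω = v/R makes the rotational term ½I(v/R)² = ½kMv², so KE_total = ½(1+k)Mv² = Mv².
Energy conservation Mgh = ½(1+k)Mv² gives v = √(2gh/(1+k)) = √(2 × 10 × 3.54 / 2) = 5.95 m/s.
The angular speed follows from ω = v/R = 5.95/0.13 ≈ 45.8 rad/s.

ω ≈ 45.8 rad/s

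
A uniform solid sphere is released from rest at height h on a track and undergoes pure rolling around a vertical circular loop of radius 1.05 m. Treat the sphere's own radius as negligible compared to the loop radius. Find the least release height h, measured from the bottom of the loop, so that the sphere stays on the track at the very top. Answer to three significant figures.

Here I = (2/5)MR², so the shape factor k = I/(MR²) = 0.4.
At the top, contact is just lost when gravity alone supplies the centripetal force: Mg = Mv_top²/r, i.e. v_top² = gr.
With ω = v/R, the kinetic energy at speed v is ½(1+k)Mv² = (7/10)Mv².
Energy conservation from release (height h) to the top (height 2r): Mgh = Mg(2r) + (7/10)M·gr.
Thus h_min = 2r + (1+k)r/2 = r(2 + 1.4/2) = 1.05 × 2.7 ≈ 2.84 m.

h_min ≈ 2.84 m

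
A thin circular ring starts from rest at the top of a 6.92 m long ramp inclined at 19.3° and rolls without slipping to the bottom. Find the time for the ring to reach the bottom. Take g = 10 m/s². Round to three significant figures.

The moment of inertia is MR², giving k ≡ I/(MR²) = 1.
Newton's second law down the slope: Mg sinθ − f = Ma. The torque equation fR = Iα (with α = a/R) gives f = kMa.
Hence a = g sinθ/(1+k) = 10×sin19.3°/2 = 1.653 m/s².
With constant a from rest, t = √(2L/a) = √(2·6.92/1.653) ≈ 2.89 s.

t ≈ 2.89 s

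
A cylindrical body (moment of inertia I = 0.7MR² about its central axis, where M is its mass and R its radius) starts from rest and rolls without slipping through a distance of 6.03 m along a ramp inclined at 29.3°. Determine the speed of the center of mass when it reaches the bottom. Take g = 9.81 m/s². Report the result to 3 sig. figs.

v ≈ 5.84 m/s

Here I = 0.7MR², so the shape factor k = I/(MR²) = 0.7.
Rolling without slipping gives ω = v/R, so the total kinetic energy is ½Mv² + ½Iω² = ½(1+k)Mv² = (17/20)Mv².
The vertical drop is h = L sinθ = 6.03 × sin29.3° = 2.951 m.
Setting Mgh = (17/20)Mv² gives v = √(2gh/(1+k)) = √(2·9.81·2.951/1.7) ≈ 5.84 m/s.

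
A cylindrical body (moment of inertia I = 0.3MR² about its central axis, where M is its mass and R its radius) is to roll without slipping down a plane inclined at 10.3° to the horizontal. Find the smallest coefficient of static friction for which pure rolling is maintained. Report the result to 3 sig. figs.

μ_min ≈ 0.0419

The moment of inertia is 0.3MR², giving k ≡ I/(MR²) = 0.3.
Newton's second law down the slope: Mg sinθ − f = Ma. The torque equation fR = Iα (with α = a/R) gives f = kMa.
These give a = g sinθ/(1+k) and the required friction f = kMg sinθ/(1+k).
With N = Mg cosθ, the no-slip condition f ≤ μN gives μ_min = f/N = k tanθ/(1+k).
μ_min = 0.3 × tan10.3° / 1.3 ≈ 0.0419.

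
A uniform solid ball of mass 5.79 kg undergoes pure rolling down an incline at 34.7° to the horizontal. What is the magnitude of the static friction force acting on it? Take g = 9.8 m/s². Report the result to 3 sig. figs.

f ≈ 9.23 N

Here I = (2/5)MR², so the shape factor k = I/(MR²) = 0.4.
Newton's second law down the slope: Mg sinθ − f = Ma. The torque equation fR = Iα (with α = a/R) gives f = kMa.
Combining, a = g sinθ/(1+k) and f = kMa = kMg sinθ/(1+k).
f = 0.4 × 5.79 × 9.8 × sin34.7° / 1.4 ≈ 9.23 N.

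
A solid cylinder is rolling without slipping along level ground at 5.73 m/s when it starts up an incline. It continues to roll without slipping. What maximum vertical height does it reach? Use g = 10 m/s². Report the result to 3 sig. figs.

With I = (1/2)MR², the ratio k = I/(MR²) is 0.5.
Rolling without slipping gives ω = v/R, so the total kinetic energy is ½Mv² + ½Iω² = ½(1+k)Mv² = (3/4)Mv².
At the top the kinetic energy is zero, so (3/4)Mv₀² = Mgh.
Thus h = (1+k)v₀²/(2g) = 1.5 × 5.73² / (2 × 10) ≈ 2.46 m.

h ≈ 2.46 m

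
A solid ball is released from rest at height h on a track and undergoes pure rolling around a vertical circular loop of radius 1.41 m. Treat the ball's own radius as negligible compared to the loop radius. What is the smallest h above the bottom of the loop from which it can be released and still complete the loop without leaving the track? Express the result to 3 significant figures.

h_min ≈ 3.81 m

Here I = (2/5)MR², so the shape factor k = I/(MR²) = 0.4.
At the top, contact is just lost when gravity alone supplies the centripetal force: Mg = Mv_top²/r, i.e. v_top² = gr.
With ω = v/R, the kinetic energy at speed v is ½(1+k)Mv² = (7/10)Mv².
Energy conservation from release (height h) to the top (height 2r): Mgh = Mg(2r) + (7/10)M·gr.
Thus h_min = 2r + (1+k)r/2 = r(2 + 1.4/2) = 1.41 × 2.7 ≈ 3.81 m.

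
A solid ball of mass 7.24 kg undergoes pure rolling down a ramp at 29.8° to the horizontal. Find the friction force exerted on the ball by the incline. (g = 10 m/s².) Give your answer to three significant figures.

With I = (2/5)MR², the ratio k = I/(MR²) is 0.4.
Translational: Mg sinθ − f = Ma. Rotational about the CM: fR = Iα = kMRa, so f = kMa.
Combining, a = g sinθ/(1+k) and f = kMa = kMg sinθ/(1+k).
f = 0.4 × 7.24 × 10 × sin29.8° / 1.4 ≈ 10.3 N.

f ≈ 10.3 N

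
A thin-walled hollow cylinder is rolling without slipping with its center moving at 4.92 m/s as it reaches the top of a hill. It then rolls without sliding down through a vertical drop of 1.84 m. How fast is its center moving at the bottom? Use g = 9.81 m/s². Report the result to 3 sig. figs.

With I = MR², the ratio k = I/(MR²) is 1.
Rolling without slipping gives ω = v/R, so the total kinetic energy is ½Mv² + ½Iω² = ½(1+k)Mv² = Mv².
Conserving energy between top and bottom: Mv² = Mv₀² + Mgh, hence v² = v₀² + 2gh/(1+k).
v = √(4.92² + 2×9.81×1.84/2) = √42.26 ≈ 6.50 m/s.

v ≈ 6.50 m/s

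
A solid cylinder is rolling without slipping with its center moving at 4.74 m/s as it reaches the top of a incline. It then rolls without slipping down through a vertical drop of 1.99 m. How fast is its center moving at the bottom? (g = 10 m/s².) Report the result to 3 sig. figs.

For this body I = (1/2)MR², i.e. k = I/(MR²) = 0.5.
Rolling without slipping gives ω = v/R, so the total kinetic energy is ½Mv² + ½Iω² = ½(1+k)Mv² = (3/4)Mv².
Energy conservation: (3/4)Mv₀² + Mgh = (3/4)Mv², so v² = v₀² + 2gh/(1+k).
v = √(4.74² + 2×10×1.99/1.5) = √49 ≈ 7.00 m/s.

v ≈ 7.00 m/s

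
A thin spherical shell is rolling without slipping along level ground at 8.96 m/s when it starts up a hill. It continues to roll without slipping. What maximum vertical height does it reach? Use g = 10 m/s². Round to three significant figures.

Here I = (2/3)MR², so the shape factor k = I/(MR²) = 2/3.
Rolling without slipping gives ω = v/R, so the total kinetic energy is ½Mv² + ½Iω² = ½(1+k)Mv² = (5/6)Mv².
All of this converts to potential energy at the highest point: (5/6)Mv₀² = Mgh.
Thus h = (1+k)v₀²/(2g) = 1.667 × 8.96² / (2 × 10) ≈ 6.69 m.

h ≈ 6.69 m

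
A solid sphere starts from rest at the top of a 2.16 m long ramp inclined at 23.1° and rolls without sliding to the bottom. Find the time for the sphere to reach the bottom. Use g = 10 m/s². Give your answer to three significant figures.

With I = (2/5)MR², the ratio k = I/(MR²) is 0.4.
Translational: Mg sinθ − f = Ma. Rotational about the CM: fR = Iα = kMRa, so f = kMa.
Hence a = g sinθ/(1+k) = 10×sin23.1°/1.4 = 2.802 m/s².
Starting from rest, L = ½at², so t = √(2L/a) = √(2×2.16/2.802) ≈ 1.24 s.

t ≈ 1.24 s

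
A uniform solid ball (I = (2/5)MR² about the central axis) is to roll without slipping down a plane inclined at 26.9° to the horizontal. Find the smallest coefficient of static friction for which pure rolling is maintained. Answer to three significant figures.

μ_min ≈ 0.145

With I = (2/5)MR², the ratio k = I/(MR²) is 0.4.
Newton's second law down the slope: Mg sinθ − f = Ma. The torque equation fR = Iα (with α = a/R) gives f = kMa.
These give a = g sinθ/(1+k) and the required friction f = kMg sinθ/(1+k).
The normal force is N = Mg cosθ, so μ_min = f/N = k tanθ/(1+k).
μ_min = 0.4 × tan26.9° / 1.4 ≈ 0.145.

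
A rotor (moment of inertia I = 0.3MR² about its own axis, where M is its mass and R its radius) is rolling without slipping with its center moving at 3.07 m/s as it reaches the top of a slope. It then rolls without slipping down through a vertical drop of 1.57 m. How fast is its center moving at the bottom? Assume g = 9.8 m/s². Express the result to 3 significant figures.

The moment of inertia is 0.3MR², giving k ≡ I/(MR²) = 0.3.
Pure rolling means v = ωR; then KE = ½Mv² + ½I(v/R)² = ½(1+k)Mv² = (13/20)Mv².
Energy conservation: (13/20)Mv₀² + Mgh = (13/20)Mv², so v² = v₀² + 2gh/(1+k).
v = √(3.07² + 2×9.8×1.57/1.3) = √33.1 ≈ 5.75 m/s.

v ≈ 5.75 m/s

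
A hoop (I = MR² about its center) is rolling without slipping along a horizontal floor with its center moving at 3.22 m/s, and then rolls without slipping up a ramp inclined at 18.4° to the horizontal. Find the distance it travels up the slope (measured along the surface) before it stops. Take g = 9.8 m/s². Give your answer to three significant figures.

For this body I = MR², i.e. k = I/(MR²) = 1.
The rolling condition ω = v/R makes the rotational term ½I(v/R)² = ½kMv², so KE_total = ½(1+k)Mv² = Mv².
Setting this equal to Mgh gives the vertical rise h = (1+k)v₀²/(2g) = 2×3.22²/(2×9.8) = 1.058 m.
The distance along the slope is d = h/sinθ = 1.058/sin18.4° ≈ 3.35 m.

d ≈ 3.35 m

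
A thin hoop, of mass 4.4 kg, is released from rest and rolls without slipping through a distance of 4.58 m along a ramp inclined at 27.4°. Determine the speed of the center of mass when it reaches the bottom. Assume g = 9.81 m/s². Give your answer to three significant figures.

Here I = MR², so the shape factor k = I/(MR²) = 1.
Since it rolls without slipping, ω = v/R and KE = ½Mv² + ½Iω² = ½(1+k)Mv² = Mv².
The vertical drop is h = L sinθ = 4.58 × sin27.4° = 2.108 m.
Energy conservation: Mgh = Mv², so v = √(2gh/(1+k)) = √(2 × 9.81 × 2.108 / 2) ≈ 4.55 m/s.

v ≈ 4.55 m/s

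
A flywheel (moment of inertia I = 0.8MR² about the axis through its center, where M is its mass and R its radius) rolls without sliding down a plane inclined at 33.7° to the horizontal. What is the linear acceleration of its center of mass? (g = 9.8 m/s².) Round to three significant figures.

a ≈ 3.02 m/s²

For this body I = 0.8MR², i.e. k = I/(MR²) = 0.8.
Along the incline Mg sinθ − f = Ma, and torque about the center fR = Iα = kMR²(a/R) gives f = kMa.
Eliminating f: Mg sinθ = (1+k)Ma, so a = g sinθ/(1+k) = 9.8 × sin33.7° / 1.8 ≈ 3.02 m/s².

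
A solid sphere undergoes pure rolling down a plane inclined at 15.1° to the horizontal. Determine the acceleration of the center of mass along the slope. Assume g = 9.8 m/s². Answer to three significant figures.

a ≈ 1.82 m/s²

With I = (2/5)MR², the ratio k = I/(MR²) is 0.4.
Translational: Mg sinθ − f = Ma. Rotational about the CM: fR = Iα = kMRa, so f = kMa.
Eliminating f: Mg sinθ = (1+k)Ma, so a = g sinθ/(1+k) = 9.8 × sin15.1° / 1.4 ≈ 1.82 m/s².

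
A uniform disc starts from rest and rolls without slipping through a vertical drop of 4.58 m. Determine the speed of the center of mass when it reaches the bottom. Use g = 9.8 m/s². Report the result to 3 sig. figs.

v ≈ 7.74 m/s

The moment of inertia is (1/2)MR², giving k ≡ I/(MR²) = 0.5.
The rolling condition ω = v/R makes the rotational term ½I(v/R)² = ½kMv², so KE_total = ½(1+k)Mv² = (3/4)Mv².
Setting Mgh = (3/4)Mv² gives v = √(2gh/(1+k)) = √(2·9.8·4.58/1.5) ≈ 7.74 m/s.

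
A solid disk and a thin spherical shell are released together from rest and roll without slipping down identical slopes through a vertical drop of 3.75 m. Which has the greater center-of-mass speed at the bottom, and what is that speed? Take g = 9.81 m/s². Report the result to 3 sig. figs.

For rolling without slipping, Mgh = ½(1+k)Mv² where k = I/(MR²), so v = √(2gh/(1+k)).
Solid disk: k = 0.5, giving v = √(2×9.81×3.75/1.5) = 7.004 m/s.
Thin spherical shell: k = 2/3, giving v = √(2×9.81×3.75/1.667) = 6.644 m/s.
The smaller k wins: the solid disk, at ≈ 7.00 m/s.

the solid disk, at v ≈ 7.00 m/s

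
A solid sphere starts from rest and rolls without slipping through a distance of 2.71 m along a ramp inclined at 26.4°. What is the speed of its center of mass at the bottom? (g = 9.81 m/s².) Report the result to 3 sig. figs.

v ≈ 4.11 m/s

With I = (2/5)MR², the ratio k = I/(MR²) is 0.4.
Pure rolling means v = ωR; then KE = ½Mv² + ½I(v/R)² = ½(1+k)Mv² = (7/10)Mv².
The vertical drop is h = L sinθ = 2.71 × sin26.4° = 1.205 m.
Setting Mgh = (7/10)Mv² gives v = √(2gh/(1+k)) = √(2·9.81·1.205/1.4) ≈ 4.11 m/s.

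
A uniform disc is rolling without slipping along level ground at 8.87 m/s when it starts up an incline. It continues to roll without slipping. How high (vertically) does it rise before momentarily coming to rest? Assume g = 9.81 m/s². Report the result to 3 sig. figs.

With I = (1/2)MR², the ratio k = I/(MR²) is 0.5.
The rolling condition ω = v/R makes the rotational term ½I(v/R)² = ½kMv², so KE_total = ½(1+k)Mv² = (3/4)Mv².
At the top the kinetic energy is zero, so (3/4)Mv₀² = Mgh.
Thus h = (1+k)v₀²/(2g) = 1.5 × 8.87² / (2 × 9.81) ≈ 6.02 m.

h ≈ 6.02 m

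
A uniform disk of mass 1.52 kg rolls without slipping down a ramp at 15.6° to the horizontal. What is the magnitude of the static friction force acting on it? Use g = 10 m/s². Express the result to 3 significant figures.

With I = (1/2)MR², the ratio k = I/(MR²) is 0.5.
Newton's second law down the slope: Mg sinθ − f = Ma. The torque equation fR = Iα (with α = a/R) gives f = kMa.
Combining, a = g sinθ/(1+k) and f = kMa = kMg sinθ/(1+k).
f = 0.5 × 1.52 × 10 × sin15.6° / 1.5 ≈ 1.36 N.

f ≈ 1.36 N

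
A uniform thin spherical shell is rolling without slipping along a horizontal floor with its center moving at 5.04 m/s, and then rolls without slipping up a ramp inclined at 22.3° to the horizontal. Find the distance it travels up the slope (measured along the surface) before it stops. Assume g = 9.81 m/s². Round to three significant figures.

d ≈ 5.69 m

The moment of inertia is (2/3)MR², giving k ≡ I/(MR²) = 2/3.
Since it rolls without slipping, ω = v/R and KE = ½Mv² + ½Iω² = ½(1+k)Mv² = (5/6)Mv².
Setting this equal to Mgh gives the vertical rise h = (1+k)v₀²/(2g) = 1.667×5.04²/(2×9.81) = 2.158 m.
The distance along the slope is d = h/sinθ = 2.158/sin22.3° ≈ 5.69 m.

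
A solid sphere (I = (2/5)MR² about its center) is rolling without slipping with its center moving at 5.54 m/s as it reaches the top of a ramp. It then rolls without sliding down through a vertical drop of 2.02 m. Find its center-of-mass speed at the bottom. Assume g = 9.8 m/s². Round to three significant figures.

Here I = (2/5)MR², so the shape factor k = I/(MR²) = 0.4.
Rolling without slipping gives ω = v/R, so the total kinetic energy is ½Mv² + ½Iω² = ½(1+k)Mv² = (7/10)Mv².
Energy conservation: (7/10)Mv₀² + Mgh = (7/10)Mv², so v² = v₀² + 2gh/(1+k).
v = √(5.54² + 2×9.8×2.02/1.4) = √58.97 ≈ 7.68 m/s.

v ≈ 7.68 m/s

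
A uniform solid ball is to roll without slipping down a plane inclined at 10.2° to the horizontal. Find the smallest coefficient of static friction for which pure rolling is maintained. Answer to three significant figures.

μ_min ≈ 0.0514

The moment of inertia is (2/5)MR², giving k ≡ I/(MR²) = 0.4.
Along the incline Mg sinθ − f = Ma, and torque about the center fR = Iα = kMR²(a/R) gives f = kMa.
These give a = g sinθ/(1+k) and the required friction f = kMg sinθ/(1+k).
The normal force is N = Mg cosθ, so μ_min = f/N = k tanθ/(1+k).
μ_min = 0.4 × tan10.2° / 1.4 ≈ 0.0514.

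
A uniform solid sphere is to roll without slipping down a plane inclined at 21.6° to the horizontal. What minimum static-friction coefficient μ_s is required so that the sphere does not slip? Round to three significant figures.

μ_min ≈ 0.113

The moment of inertia is (2/5)MR², giving k ≡ I/(MR²) = 0.4.
Translational: Mg sinθ − f = Ma. Rotational about the CM: fR = Iα = kMRa, so f = kMa.
These give a = g sinθ/(1+k) and the required friction f = kMg sinθ/(1+k).
With N = Mg cosθ, the no-slip condition f ≤ μN gives μ_min = f/N = k tanθ/(1+k).
μ_min = 0.4 × tan21.6° / 1.4 ≈ 0.113.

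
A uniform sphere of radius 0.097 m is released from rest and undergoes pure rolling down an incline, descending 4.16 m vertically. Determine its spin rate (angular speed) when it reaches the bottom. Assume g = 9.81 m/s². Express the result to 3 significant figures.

ω ≈ 78.7 rad/s

The moment of inertia is (2/5)MR², giving k ≡ I/(MR²) = 0.4.
Rolling without slipping gives ω = v/R, so the total kinetic energy is ½Mv² + ½Iω² = ½(1+k)Mv² = (7/10)Mv².
Energy conservation Mgh = ½(1+k)Mv² gives v = √(2gh/(1+k)) = √(2 × 9.81 × 4.16 / 1.4) = 7.635 m/s.
The angular speed follows from ω = v/R = 7.635/0.097 ≈ 78.7 rad/s.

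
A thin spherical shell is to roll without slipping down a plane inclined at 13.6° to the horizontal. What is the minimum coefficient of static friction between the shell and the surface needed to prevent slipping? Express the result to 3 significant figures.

μ_min ≈ 0.0968

Here I = (2/3)MR², so the shape factor k = I/(MR²) = 2/3.
Translational: Mg sinθ − f = Ma. Rotational about the CM: fR = Iα = kMRa, so f = kMa.
These give a = g sinθ/(1+k) and the required friction f = kMg sinθ/(1+k).
The normal force is N = Mg cosθ, so μ_min = f/N = k tanθ/(1+k).
μ_min = (2/3) × tan13.6° / 1.667 ≈ 0.0968.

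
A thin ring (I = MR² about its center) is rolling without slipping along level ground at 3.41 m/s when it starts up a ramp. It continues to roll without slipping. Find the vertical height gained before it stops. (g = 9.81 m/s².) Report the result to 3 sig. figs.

h ≈ 1.19 m

Here I = MR², so the shape factor k = I/(MR²) = 1.
The rolling condition ω = v/R makes the rotational term ½I(v/R)² = ½kMv², so KE_total = ½(1+k)Mv² = Mv².
At the top the kinetic energy is zero, so Mv₀² = Mgh.
Thus h = (1+k)v₀²/(2g) = 2 × 3.41² / (2 × 9.81) ≈ 1.19 m.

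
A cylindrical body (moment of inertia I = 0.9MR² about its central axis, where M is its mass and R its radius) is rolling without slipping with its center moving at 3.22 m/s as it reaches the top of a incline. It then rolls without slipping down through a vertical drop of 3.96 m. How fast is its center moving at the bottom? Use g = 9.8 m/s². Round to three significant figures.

The moment of inertia is 0.9MR², giving k ≡ I/(MR²) = 0.9.
Since it rolls without slipping, ω = v/R and KE = ½Mv² + ½Iω² = ½(1+k)Mv² = (19/20)Mv².
Conserving energy between top and bottom: (19/20)Mv² = (19/20)Mv₀² + Mgh, hence v² = v₀² + 2gh/(1+k).
v = √(3.22² + 2×9.8×3.96/1.9) = √51.22 ≈ 7.16 m/s.

v ≈ 7.16 m/s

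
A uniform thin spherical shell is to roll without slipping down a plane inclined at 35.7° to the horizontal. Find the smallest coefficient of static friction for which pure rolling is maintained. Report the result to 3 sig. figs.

Here I = (2/3)MR², so the shape factor k = I/(MR²) = 2/3.
Newton's second law down the slope: Mg sinθ − f = Ma. The torque equation fR = Iα (with α = a/R) gives f = kMa.
These give a = g sinθ/(1+k) and the required friction f = kMg sinθ/(1+k).
The normal force is N = Mg cosθ, so μ_min = f/N = k tanθ/(1+k).
μ_min = (2/3) × tan35.7° / 1.667 ≈ 0.287.

μ_min ≈ 0.287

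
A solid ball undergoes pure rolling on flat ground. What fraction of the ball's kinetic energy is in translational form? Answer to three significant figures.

For this body I = (2/5)MR², i.e. k = I/(MR²) = 0.4.
Since ω = v/R, the translational part is ½Mv² and the rotational part is ½I(v/R)² = ½kMv²; the total is ½(1+k)Mv².
The translational fraction is therefore 1/(1+k) = 1/1.4 ≈ 0.714.

fraction ≈ 0.714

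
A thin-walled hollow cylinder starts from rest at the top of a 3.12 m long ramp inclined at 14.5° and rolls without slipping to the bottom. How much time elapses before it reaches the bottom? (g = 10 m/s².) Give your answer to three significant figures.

The moment of inertia is MR², giving k ≡ I/(MR²) = 1.
Along the incline Mg sinθ − f = Ma, and torque about the center fR = Iα = kMR²(a/R) gives f = kMa.
Hence a = g sinθ/(1+k) = 10×sin14.5°/2 = 1.252 m/s².
Starting from rest, L = ½at², so t = √(2L/a) = √(2×3.12/1.252) ≈ 2.23 s.

t ≈ 2.23 s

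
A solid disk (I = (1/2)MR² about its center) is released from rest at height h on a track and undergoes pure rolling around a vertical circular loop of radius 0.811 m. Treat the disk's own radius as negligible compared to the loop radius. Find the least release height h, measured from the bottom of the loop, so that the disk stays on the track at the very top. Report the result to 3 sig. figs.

h_min ≈ 2.23 m

The moment of inertia is (1/2)MR², giving k ≡ I/(MR²) = 0.5.
At the top, contact is just lost when gravity alone supplies the centripetal force: Mg = Mv_top²/r, i.e. v_top² = gr.
With ω = v/R, the kinetic energy at speed v is ½(1+k)Mv² = (3/4)Mv².
Energy conservation from release (height h) to the top (height 2r): Mgh = Mg(2r) + (3/4)M·gr.
Thus h_min = 2r + (1+k)r/2 = r(2 + 1.5/2) = 0.811 × 2.75 ≈ 2.23 m.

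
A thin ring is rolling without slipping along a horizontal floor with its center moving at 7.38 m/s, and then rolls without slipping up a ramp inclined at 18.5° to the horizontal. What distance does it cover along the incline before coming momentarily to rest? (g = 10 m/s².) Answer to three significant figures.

d ≈ 17.2 m

Here I = MR², so the shape factor k = I/(MR²) = 1.
Since it rolls without slipping, ω = v/R and KE = ½Mv² + ½Iω² = ½(1+k)Mv² = Mv².
Setting this equal to Mgh gives the vertical rise h = (1+k)v₀²/(2g) = 2×7.38²/(2×10) = 5.446 m.
The distance along the slope is d = h/sinθ = 5.446/sin18.5° ≈ 17.2 m.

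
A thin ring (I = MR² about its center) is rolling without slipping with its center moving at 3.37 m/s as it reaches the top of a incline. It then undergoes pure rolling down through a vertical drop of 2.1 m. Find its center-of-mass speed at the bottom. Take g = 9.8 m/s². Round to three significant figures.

With I = MR², the ratio k = I/(MR²) is 1.
Pure rolling means v = ωR; then KE = ½Mv² + ½I(v/R)² = ½(1+k)Mv² = Mv².
Energy conservation: Mv₀² + Mgh = Mv², so v² = v₀² + 2gh/(1+k).
v = √(3.37² + 2×9.8×2.1/2) = √31.94 ≈ 5.65 m/s.

v ≈ 5.65 m/s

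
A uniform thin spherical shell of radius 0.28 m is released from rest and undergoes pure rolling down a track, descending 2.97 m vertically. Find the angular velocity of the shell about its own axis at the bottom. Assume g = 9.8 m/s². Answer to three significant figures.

Here I = (2/3)MR², so the shape factor k = I/(MR²) = 2/3.
The rolling condition ω = v/R makes the rotational term ½I(v/R)² = ½kMv², so KE_total = ½(1+k)Mv² = (5/6)Mv².
Energy conservation Mgh = ½(1+k)Mv² gives v = √(2gh/(1+k)) = √(2 × 9.8 × 2.97 / 1.667) = 5.91 m/s.
Then ω = v/R = 5.91 / 0.28 ≈ 21.1 rad/s.

ω ≈ 21.1 rad/s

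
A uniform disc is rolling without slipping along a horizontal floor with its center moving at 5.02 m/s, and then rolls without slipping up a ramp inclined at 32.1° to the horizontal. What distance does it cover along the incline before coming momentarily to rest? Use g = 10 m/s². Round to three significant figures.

d ≈ 3.56 m

With I = (1/2)MR², the ratio k = I/(MR²) is 0.5.
Since it rolls without slipping, ω = v/R and KE = ½Mv² + ½Iω² = ½(1+k)Mv² = (3/4)Mv².
Setting this equal to Mgh gives the vertical rise h = (1+k)v₀²/(2g) = 1.5×5.02²/(2×10) = 1.89 m.
The distance along the slope is d = h/sinθ = 1.89/sin32.1° ≈ 3.56 m.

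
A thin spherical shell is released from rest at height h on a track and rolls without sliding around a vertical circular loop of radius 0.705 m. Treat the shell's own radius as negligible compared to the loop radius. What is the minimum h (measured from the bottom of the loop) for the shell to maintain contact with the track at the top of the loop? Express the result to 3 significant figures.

For this body I = (2/3)MR², i.e. k = I/(MR²) = 2/3.
At the top of the loop, the minimum-contact condition is Mg = Mv_top²/r, so v_top² = gr.
With ω = v/R, the kinetic energy at speed v is ½(1+k)Mv² = (5/6)Mv².
Energy conservation from release (height h) to the top (height 2r): Mgh = Mg(2r) + (5/6)M·gr.
Thus h_min = 2r + (1+k)r/2 = r(2 + 1.667/2) = 0.705 × 2.833 ≈ 2.00 m.

h_min ≈ 2.00 m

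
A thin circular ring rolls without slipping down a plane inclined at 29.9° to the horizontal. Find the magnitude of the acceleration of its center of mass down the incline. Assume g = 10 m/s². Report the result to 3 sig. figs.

Here I = MR², so the shape factor k = I/(MR²) = 1.
Newton's second law down the slope: Mg sinθ − f = Ma. The torque equation fR = Iα (with α = a/R) gives f = kMa.
Eliminating f: Mg sinθ = (1+k)Ma, so a = g sinθ/(1+k) = 10 × sin29.9° / 2 ≈ 2.49 m/s².

a ≈ 2.49 m/s²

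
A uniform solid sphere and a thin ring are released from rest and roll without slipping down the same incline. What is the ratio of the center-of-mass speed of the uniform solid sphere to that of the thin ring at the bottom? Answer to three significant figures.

v_ratio ≈ 1.20

Each satisfies Mgh = ½(1+k)Mv² with k = I/(MR²), so v ∝ 1/√(1+k).
For the uniform solid sphere k = 0.4; for the thin ring k = 1.
v₁/v₂ = √((1+k₂)/(1+k₁)) = √(2/1.4) ≈ 1.20.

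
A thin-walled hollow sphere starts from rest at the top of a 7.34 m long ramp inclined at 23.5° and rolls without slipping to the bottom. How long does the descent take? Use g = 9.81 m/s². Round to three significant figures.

t ≈ 2.50 s

With I = (2/3)MR², the ratio k = I/(MR²) is 2/3.
Newton's second law down the slope: Mg sinθ − f = Ma. The torque equation fR = Iα (with α = a/R) gives f = kMa.
Hence a = g sinθ/(1+k) = 9.81×sin23.5°/1.667 = 2.347 m/s².
Starting from rest, L = ½at², so t = √(2L/a) = √(2×7.34/2.347) ≈ 2.50 s.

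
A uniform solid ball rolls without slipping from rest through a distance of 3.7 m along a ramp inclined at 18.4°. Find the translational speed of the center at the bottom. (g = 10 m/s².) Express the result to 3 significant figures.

v ≈ 4.08 m/s

For this body I = (2/5)MR², i.e. k = I/(MR²) = 0.4.
Since it rolls without slipping, ω = v/R and KE = ½Mv² + ½Iω² = ½(1+k)Mv² = (7/10)Mv².
The vertical drop is h = L sinθ = 3.7 × sin18.4° = 1.168 m.
Setting Mgh = (7/10)Mv² gives v = √(2gh/(1+k)) = √(2·10·1.168/1.4) ≈ 4.08 m/s.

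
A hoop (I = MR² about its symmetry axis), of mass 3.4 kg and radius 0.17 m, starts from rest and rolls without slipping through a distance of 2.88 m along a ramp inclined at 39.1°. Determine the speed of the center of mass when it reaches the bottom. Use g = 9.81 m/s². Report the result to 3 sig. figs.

v ≈ 4.22 m/s

For this body I = MR², i.e. k = I/(MR²) = 1.
Rolling without slipping gives ω = v/R, so the total kinetic energy is ½Mv² + ½Iω² = ½(1+k)Mv² = Mv².
The vertical drop is h = L sinθ = 2.88 × sin39.1° = 1.816 m.
Setting Mgh = Mv² gives v = √(2gh/(1+k)) = √(2·9.81·1.816/2) ≈ 4.22 m/s.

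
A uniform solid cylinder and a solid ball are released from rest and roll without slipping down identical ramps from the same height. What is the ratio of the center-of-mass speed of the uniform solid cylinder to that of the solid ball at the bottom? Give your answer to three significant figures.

Each satisfies Mgh = ½(1+k)Mv² with k = I/(MR²), so v ∝ 1/√(1+k).
For the uniform solid cylinder k = 0.5; for the solid ball k = 0.4.
v₁/v₂ = √((1+k₂)/(1+k₁)) = √(1.4/1.5) ≈ 0.966.

v_ratio ≈ 0.966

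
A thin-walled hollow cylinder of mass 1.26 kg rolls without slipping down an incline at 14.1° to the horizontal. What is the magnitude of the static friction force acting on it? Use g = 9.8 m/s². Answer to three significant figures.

For this body I = MR², i.e. k = I/(MR²) = 1.
Newton's second law down the slope: Mg sinθ − f = Ma. The torque equation fR = Iα (with α = a/R) gives f = kMa.
Combining, a = g sinθ/(1+k) and f = kMa = kMg sinθ/(1+k).
f = 1 × 1.26 × 9.8 × sin14.1° / 2 ≈ 1.50 N.

f ≈ 1.50 N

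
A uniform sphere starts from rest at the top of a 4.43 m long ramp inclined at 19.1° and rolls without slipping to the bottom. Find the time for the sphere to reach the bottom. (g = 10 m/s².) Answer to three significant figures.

t ≈ 1.95 s

The moment of inertia is (2/5)MR², giving k ≡ I/(MR²) = 0.4.
Along the incline Mg sinθ − f = Ma, and torque about the center fR = Iα = kMR²(a/R) gives f = kMa.
Hence a = g sinθ/(1+k) = 10×sin19.1°/1.4 = 2.337 m/s².
Starting from rest, L = ½at², so t = √(2L/a) = √(2×4.43/2.337) ≈ 1.95 s.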